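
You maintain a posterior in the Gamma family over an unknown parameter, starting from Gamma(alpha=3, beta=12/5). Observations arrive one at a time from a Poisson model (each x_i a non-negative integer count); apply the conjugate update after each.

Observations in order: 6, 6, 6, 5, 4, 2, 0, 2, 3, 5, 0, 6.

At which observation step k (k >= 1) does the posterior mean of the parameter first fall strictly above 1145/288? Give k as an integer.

k = 4

obs 1: x=6 → posterior Gamma(9, 17/5)
obs 2: x=6 → posterior Gamma(15, 22/5)
obs 3: x=6 → posterior Gamma(21, 27/5)
obs 4: x=5 → posterior Gamma(26, 32/5)
obs 5: x=4 → posterior Gamma(30, 37/5)
obs 6: x=2 → posterior Gamma(32, 42/5)
obs 7: x=0 → posterior Gamma(32, 47/5)
obs 8: x=2 → posterior Gamma(34, 52/5)
obs 9: x=3 → posterior Gamma(37, 57/5)
obs 10: x=5 → posterior Gamma(42, 62/5)
obs 11: x=0 → posterior Gamma(42, 67/5)
obs 12: x=6 → posterior Gamma(48, 72/5)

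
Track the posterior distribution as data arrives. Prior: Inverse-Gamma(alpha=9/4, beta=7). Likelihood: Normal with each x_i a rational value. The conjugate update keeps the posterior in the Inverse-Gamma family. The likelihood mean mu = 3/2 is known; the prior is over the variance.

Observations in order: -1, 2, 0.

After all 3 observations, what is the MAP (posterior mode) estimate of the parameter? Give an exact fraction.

91/38

obs 1: x=-1 → posterior Inverse-Gamma(11/4, 81/8)
obs 2: x=2 → posterior Inverse-Gamma(13/4, 41/4)
obs 3: x=0 → posterior Inverse-Gamma(15/4, 91/8)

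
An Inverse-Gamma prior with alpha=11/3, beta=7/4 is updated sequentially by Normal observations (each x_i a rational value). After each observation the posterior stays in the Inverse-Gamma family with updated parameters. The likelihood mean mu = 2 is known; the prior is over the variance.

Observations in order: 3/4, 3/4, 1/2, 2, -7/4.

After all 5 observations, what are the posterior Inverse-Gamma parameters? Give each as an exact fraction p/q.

alpha=37/6, beta=367/32

obs 1: x=3/4 → posterior Inverse-Gamma(25/6, 81/32)
obs 2: x=3/4 → posterior Inverse-Gamma(14/3, 53/16)
obs 3: x=1/2 → posterior Inverse-Gamma(31/6, 71/16)
obs 4: x=2 → posterior Inverse-Gamma(17/3, 71/16)
obs 5: x=-7/4 → posterior Inverse-Gamma(37/6, 367/32)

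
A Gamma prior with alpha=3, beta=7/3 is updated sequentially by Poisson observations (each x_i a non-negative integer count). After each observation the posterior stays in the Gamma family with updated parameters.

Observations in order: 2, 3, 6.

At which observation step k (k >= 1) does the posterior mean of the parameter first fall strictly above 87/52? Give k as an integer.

k = 2

obs 1: x=2 → posterior Gamma(5, 10/3)
obs 2: x=3 → posterior Gamma(8, 13/3)
obs 3: x=6 → posterior Gamma(14, 16/3)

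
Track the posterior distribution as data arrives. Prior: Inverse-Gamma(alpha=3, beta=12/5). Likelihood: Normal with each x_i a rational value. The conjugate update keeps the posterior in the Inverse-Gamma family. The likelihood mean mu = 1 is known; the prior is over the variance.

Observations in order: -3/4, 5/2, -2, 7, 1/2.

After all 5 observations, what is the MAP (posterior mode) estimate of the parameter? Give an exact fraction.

4429/1040

obs 1: x=-3/4 → posterior Inverse-Gamma(7/2, 629/160)
obs 2: x=5/2 → posterior Inverse-Gamma(4, 809/160)
obs 3: x=-2 → posterior Inverse-Gamma(9/2, 1529/160)
obs 4: x=7 → posterior Inverse-Gamma(5, 4409/160)
obs 5: x=1/2 → posterior Inverse-Gamma(11/2, 4429/160)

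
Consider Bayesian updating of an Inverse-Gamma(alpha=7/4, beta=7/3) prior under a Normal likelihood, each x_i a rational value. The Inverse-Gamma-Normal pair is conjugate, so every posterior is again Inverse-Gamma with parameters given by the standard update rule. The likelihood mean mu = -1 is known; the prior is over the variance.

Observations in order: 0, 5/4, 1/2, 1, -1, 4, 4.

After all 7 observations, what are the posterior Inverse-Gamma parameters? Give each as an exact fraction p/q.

obs 1: x=0 → posterior Inverse-Gamma(9/4, 17/6)
obs 2: x=5/4 → posterior Inverse-Gamma(11/4, 515/96)
obs 3: x=1/2 → posterior Inverse-Gamma(13/4, 623/96)
obs 4: x=1 → posterior Inverse-Gamma(15/4, 815/96)
obs 5: x=-1 → posterior Inverse-Gamma(17/4, 815/96)
obs 6: x=4 → posterior Inverse-Gamma(19/4, 2015/96)
obs 7: x=4 → posterior Inverse-Gamma(21/4, 3215/96)

alpha=21/4, beta=3215/96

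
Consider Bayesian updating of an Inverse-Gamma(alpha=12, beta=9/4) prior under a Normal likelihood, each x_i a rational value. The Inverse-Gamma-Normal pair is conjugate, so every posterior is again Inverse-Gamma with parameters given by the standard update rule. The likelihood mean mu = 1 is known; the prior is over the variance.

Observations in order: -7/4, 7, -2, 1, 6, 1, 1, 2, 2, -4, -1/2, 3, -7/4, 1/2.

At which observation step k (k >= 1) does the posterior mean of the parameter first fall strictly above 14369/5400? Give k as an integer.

obs 1: x=-7/4 → posterior Inverse-Gamma(25/2, 193/32)
obs 2: x=7 → posterior Inverse-Gamma(13, 769/32)
obs 3: x=-2 → posterior Inverse-Gamma(27/2, 913/32)
obs 4: x=1 → posterior Inverse-Gamma(14, 913/32)
obs 5: x=6 → posterior Inverse-Gamma(29/2, 1313/32)
obs 6: x=1 → posterior Inverse-Gamma(15, 1313/32)
obs 7: x=1 → posterior Inverse-Gamma(31/2, 1313/32)
obs 8: x=2 → posterior Inverse-Gamma(16, 1329/32)
obs 9: x=2 → posterior Inverse-Gamma(33/2, 1345/32)
obs 10: x=-4 → posterior Inverse-Gamma(17, 1745/32)
obs 11: x=-1/2 → posterior Inverse-Gamma(35/2, 1781/32)
obs 12: x=3 → posterior Inverse-Gamma(18, 1845/32)
obs 13: x=-7/4 → posterior Inverse-Gamma(37/2, 983/16)
obs 14: x=1/2 → posterior Inverse-Gamma(19, 985/16)

k = 5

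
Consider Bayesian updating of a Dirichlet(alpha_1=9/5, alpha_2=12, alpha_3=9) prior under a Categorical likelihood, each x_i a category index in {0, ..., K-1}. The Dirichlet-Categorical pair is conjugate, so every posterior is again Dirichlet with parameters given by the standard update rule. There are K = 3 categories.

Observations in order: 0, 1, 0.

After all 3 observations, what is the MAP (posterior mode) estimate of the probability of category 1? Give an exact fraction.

obs 1: x=0 → posterior Dirichlet(14/5, 12, 9)
obs 2: x=1 → posterior Dirichlet(14/5, 13, 9)
obs 3: x=0 → posterior Dirichlet(19/5, 13, 9)

10/19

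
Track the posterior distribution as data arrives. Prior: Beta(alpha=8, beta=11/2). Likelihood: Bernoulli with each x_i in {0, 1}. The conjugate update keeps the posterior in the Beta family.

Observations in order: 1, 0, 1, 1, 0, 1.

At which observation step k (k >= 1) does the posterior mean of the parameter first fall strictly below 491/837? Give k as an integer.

obs 1: x=1 → posterior Beta(9, 11/2)
obs 2: x=0 → posterior Beta(9, 13/2)
obs 3: x=1 → posterior Beta(10, 13/2)
obs 4: x=1 → posterior Beta(11, 13/2)
obs 5: x=0 → posterior Beta(11, 15/2)
obs 6: x=1 → posterior Beta(12, 15/2)

k = 2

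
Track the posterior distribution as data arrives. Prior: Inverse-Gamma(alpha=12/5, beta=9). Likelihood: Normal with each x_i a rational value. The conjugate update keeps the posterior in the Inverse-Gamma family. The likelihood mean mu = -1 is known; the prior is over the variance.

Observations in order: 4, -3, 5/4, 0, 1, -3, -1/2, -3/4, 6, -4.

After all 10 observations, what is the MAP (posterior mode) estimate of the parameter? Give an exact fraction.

4775/672

obs 1: x=4 → posterior Inverse-Gamma(29/10, 43/2)
obs 2: x=-3 → posterior Inverse-Gamma(17/5, 47/2)
obs 3: x=5/4 → posterior Inverse-Gamma(39/10, 833/32)
obs 4: x=0 → posterior Inverse-Gamma(22/5, 849/32)
obs 5: x=1 → posterior Inverse-Gamma(49/10, 913/32)
obs 6: x=-3 → posterior Inverse-Gamma(27/5, 977/32)
obs 7: x=-1/2 → posterior Inverse-Gamma(59/10, 981/32)
obs 8: x=-3/4 → posterior Inverse-Gamma(32/5, 491/16)
obs 9: x=6 → posterior Inverse-Gamma(69/10, 883/16)
obs 10: x=-4 → posterior Inverse-Gamma(37/5, 955/16)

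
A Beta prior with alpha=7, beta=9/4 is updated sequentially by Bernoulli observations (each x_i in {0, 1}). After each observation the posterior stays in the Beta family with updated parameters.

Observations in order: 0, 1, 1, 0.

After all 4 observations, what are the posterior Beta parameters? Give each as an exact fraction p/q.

obs 1: x=0 → posterior Beta(7, 13/4)
obs 2: x=1 → posterior Beta(8, 13/4)
obs 3: x=1 → posterior Beta(9, 13/4)
obs 4: x=0 → posterior Beta(9, 17/4)

alpha=9, beta=17/4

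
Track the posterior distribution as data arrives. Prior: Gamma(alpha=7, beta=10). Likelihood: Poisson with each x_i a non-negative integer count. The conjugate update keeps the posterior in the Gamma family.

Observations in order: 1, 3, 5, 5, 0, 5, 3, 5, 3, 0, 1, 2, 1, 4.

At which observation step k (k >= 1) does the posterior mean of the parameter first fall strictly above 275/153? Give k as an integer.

k = 8

obs 1: x=1 → posterior Gamma(8, 11)
obs 2: x=3 → posterior Gamma(11, 12)
obs 3: x=5 → posterior Gamma(16, 13)
obs 4: x=5 → posterior Gamma(21, 14)
obs 5: x=0 → posterior Gamma(21, 15)
obs 6: x=5 → posterior Gamma(26, 16)
obs 7: x=3 → posterior Gamma(29, 17)
obs 8: x=5 → posterior Gamma(34, 18)
obs 9: x=3 → posterior Gamma(37, 19)
obs 10: x=0 → posterior Gamma(37, 20)
obs 11: x=1 → posterior Gamma(38, 21)
obs 12: x=2 → posterior Gamma(40, 22)
obs 13: x=1 → posterior Gamma(41, 23)
obs 14: x=4 → posterior Gamma(45, 24)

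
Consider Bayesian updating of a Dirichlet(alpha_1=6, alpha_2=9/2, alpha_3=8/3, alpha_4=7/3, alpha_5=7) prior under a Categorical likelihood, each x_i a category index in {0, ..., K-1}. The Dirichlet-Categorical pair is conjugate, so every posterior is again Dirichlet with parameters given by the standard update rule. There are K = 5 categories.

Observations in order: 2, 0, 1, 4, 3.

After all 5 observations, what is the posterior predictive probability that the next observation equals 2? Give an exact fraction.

2/15

obs 1: x=2 → posterior Dirichlet(6, 9/2, 11/3, 7/3, 7)
obs 2: x=0 → posterior Dirichlet(7, 9/2, 11/3, 7/3, 7)
obs 3: x=1 → posterior Dirichlet(7, 11/2, 11/3, 7/3, 7)
obs 4: x=4 → posterior Dirichlet(7, 11/2, 11/3, 7/3, 8)
obs 5: x=3 → posterior Dirichlet(7, 11/2, 11/3, 10/3, 8)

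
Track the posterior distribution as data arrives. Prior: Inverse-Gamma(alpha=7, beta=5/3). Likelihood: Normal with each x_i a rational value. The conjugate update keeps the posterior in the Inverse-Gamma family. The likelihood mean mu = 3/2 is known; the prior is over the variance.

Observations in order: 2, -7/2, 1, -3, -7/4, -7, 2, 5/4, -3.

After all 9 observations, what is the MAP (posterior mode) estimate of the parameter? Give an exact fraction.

obs 1: x=2 → posterior Inverse-Gamma(15/2, 43/24)
obs 2: x=-7/2 → posterior Inverse-Gamma(8, 343/24)
obs 3: x=1 → posterior Inverse-Gamma(17/2, 173/12)
obs 4: x=-3 → posterior Inverse-Gamma(9, 589/24)
obs 5: x=-7/4 → posterior Inverse-Gamma(19/2, 2863/96)
obs 6: x=-7 → posterior Inverse-Gamma(10, 6331/96)
obs 7: x=2 → posterior Inverse-Gamma(21/2, 6343/96)
obs 8: x=5/4 → posterior Inverse-Gamma(11, 3173/48)
obs 9: x=-3 → posterior Inverse-Gamma(23/2, 3659/48)

3659/600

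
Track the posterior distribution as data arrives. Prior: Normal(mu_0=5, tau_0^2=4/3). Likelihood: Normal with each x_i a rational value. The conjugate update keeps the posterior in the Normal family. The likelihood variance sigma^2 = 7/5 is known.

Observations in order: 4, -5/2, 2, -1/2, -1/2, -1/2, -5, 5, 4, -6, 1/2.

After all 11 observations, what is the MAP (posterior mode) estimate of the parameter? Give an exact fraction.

obs 1: x=4 → posterior Normal(185/41, 28/41)
obs 2: x=-5/2 → posterior Normal(135/61, 28/61)
obs 3: x=2 → posterior Normal(175/81, 28/81)
obs 4: x=-1/2 → posterior Normal(165/101, 28/101)
obs 5: x=-1/2 → posterior Normal(155/121, 28/121)
obs 6: x=-1/2 → posterior Normal(145/141, 28/141)
obs 7: x=-5 → posterior Normal(45/161, 4/23)
obs 8: x=5 → posterior Normal(145/181, 28/181)
obs 9: x=4 → posterior Normal(75/67, 28/201)
obs 10: x=-6 → posterior Normal(105/221, 28/221)
obs 11: x=1/2 → posterior Normal(115/241, 28/241)

115/241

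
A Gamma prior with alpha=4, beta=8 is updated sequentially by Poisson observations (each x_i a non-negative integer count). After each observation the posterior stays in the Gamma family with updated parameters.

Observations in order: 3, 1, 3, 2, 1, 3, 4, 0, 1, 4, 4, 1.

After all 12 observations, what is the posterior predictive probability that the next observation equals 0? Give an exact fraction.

21474836480000000000000000000000000000000/97453656071460446110921078004886769746621

obs 1: x=3 → posterior Gamma(7, 9)
obs 2: x=1 → posterior Gamma(8, 10)
obs 3: x=3 → posterior Gamma(11, 11)
obs 4: x=2 → posterior Gamma(13, 12)
obs 5: x=1 → posterior Gamma(14, 13)
obs 6: x=3 → posterior Gamma(17, 14)
obs 7: x=4 → posterior Gamma(21, 15)
obs 8: x=0 → posterior Gamma(21, 16)
obs 9: x=1 → posterior Gamma(22, 17)
obs 10: x=4 → posterior Gamma(26, 18)
obs 11: x=4 → posterior Gamma(30, 19)
obs 12: x=1 → posterior Gamma(31, 20)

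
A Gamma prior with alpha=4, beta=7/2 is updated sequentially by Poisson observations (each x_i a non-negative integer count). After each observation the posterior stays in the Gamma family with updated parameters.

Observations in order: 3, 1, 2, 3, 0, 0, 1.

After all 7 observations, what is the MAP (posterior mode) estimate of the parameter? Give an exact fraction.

26/21

obs 1: x=3 → posterior Gamma(7, 9/2)
obs 2: x=1 → posterior Gamma(8, 11/2)
obs 3: x=2 → posterior Gamma(10, 13/2)
obs 4: x=3 → posterior Gamma(13, 15/2)
obs 5: x=0 → posterior Gamma(13, 17/2)
obs 6: x=0 → posterior Gamma(13, 19/2)
obs 7: x=1 → posterior Gamma(14, 21/2)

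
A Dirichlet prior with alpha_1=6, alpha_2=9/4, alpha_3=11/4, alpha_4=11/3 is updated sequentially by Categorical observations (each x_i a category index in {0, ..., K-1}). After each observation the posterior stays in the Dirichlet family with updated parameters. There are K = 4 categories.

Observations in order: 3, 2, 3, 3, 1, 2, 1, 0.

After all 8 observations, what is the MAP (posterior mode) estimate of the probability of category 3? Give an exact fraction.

17/56

obs 1: x=3 → posterior Dirichlet(6, 9/4, 11/4, 14/3)
obs 2: x=2 → posterior Dirichlet(6, 9/4, 15/4, 14/3)
obs 3: x=3 → posterior Dirichlet(6, 9/4, 15/4, 17/3)
obs 4: x=3 → posterior Dirichlet(6, 9/4, 15/4, 20/3)
obs 5: x=1 → posterior Dirichlet(6, 13/4, 15/4, 20/3)
obs 6: x=2 → posterior Dirichlet(6, 13/4, 19/4, 20/3)
obs 7: x=1 → posterior Dirichlet(6, 17/4, 19/4, 20/3)
obs 8: x=0 → posterior Dirichlet(7, 17/4, 19/4, 20/3)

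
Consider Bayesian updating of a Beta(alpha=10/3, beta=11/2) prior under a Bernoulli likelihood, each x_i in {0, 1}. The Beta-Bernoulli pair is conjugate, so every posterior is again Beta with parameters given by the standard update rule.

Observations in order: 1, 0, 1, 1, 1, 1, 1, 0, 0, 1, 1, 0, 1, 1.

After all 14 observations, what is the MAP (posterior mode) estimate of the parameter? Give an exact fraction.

74/125

obs 1: x=1 → posterior Beta(13/3, 11/2)
obs 2: x=0 → posterior Beta(13/3, 13/2)
obs 3: x=1 → posterior Beta(16/3, 13/2)
obs 4: x=1 → posterior Beta(19/3, 13/2)
obs 5: x=1 → posterior Beta(22/3, 13/2)
obs 6: x=1 → posterior Beta(25/3, 13/2)
obs 7: x=1 → posterior Beta(28/3, 13/2)
obs 8: x=0 → posterior Beta(28/3, 15/2)
obs 9: x=0 → posterior Beta(28/3, 17/2)
obs 10: x=1 → posterior Beta(31/3, 17/2)
obs 11: x=1 → posterior Beta(34/3, 17/2)
obs 12: x=0 → posterior Beta(34/3, 19/2)
obs 13: x=1 → posterior Beta(37/3, 19/2)
obs 14: x=1 → posterior Beta(40/3, 19/2)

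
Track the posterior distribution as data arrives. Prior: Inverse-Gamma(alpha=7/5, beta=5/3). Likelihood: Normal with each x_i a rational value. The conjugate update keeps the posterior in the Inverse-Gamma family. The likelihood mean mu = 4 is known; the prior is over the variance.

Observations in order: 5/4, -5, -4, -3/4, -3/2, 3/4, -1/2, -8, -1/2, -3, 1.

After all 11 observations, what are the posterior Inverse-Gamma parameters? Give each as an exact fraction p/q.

alpha=69/10, beta=22165/96

obs 1: x=5/4 → posterior Inverse-Gamma(19/10, 523/96)
obs 2: x=-5 → posterior Inverse-Gamma(12/5, 4411/96)
obs 3: x=-4 → posterior Inverse-Gamma(29/10, 7483/96)
obs 4: x=-3/4 → posterior Inverse-Gamma(17/5, 4283/48)
obs 5: x=-3/2 → posterior Inverse-Gamma(39/10, 5009/48)
obs 6: x=3/4 → posterior Inverse-Gamma(22/5, 10525/96)
obs 7: x=-1/2 → posterior Inverse-Gamma(49/10, 11497/96)
obs 8: x=-8 → posterior Inverse-Gamma(27/5, 18409/96)
obs 9: x=-1/2 → posterior Inverse-Gamma(59/10, 19381/96)
obs 10: x=-3 → posterior Inverse-Gamma(32/5, 21733/96)
obs 11: x=1 → posterior Inverse-Gamma(69/10, 22165/96)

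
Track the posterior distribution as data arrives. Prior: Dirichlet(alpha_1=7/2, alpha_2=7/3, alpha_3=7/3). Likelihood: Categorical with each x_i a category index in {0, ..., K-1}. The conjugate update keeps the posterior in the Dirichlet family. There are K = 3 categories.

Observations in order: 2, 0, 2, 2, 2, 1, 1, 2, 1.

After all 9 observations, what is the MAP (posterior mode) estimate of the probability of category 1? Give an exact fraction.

obs 1: x=2 → posterior Dirichlet(7/2, 7/3, 10/3)
obs 2: x=0 → posterior Dirichlet(9/2, 7/3, 10/3)
obs 3: x=2 → posterior Dirichlet(9/2, 7/3, 13/3)
obs 4: x=2 → posterior Dirichlet(9/2, 7/3, 16/3)
obs 5: x=2 → posterior Dirichlet(9/2, 7/3, 19/3)
obs 6: x=1 → posterior Dirichlet(9/2, 10/3, 19/3)
obs 7: x=1 → posterior Dirichlet(9/2, 13/3, 19/3)
obs 8: x=2 → posterior Dirichlet(9/2, 13/3, 22/3)
obs 9: x=1 → posterior Dirichlet(9/2, 16/3, 22/3)

26/85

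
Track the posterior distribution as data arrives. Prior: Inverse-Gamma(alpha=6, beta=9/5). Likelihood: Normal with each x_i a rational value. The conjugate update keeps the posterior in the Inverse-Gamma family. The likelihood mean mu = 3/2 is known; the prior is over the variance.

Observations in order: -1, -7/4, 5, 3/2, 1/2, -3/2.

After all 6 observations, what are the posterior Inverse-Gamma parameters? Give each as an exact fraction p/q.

alpha=9, beta=3413/160

obs 1: x=-1 → posterior Inverse-Gamma(13/2, 197/40)
obs 2: x=-7/4 → posterior Inverse-Gamma(7, 1633/160)
obs 3: x=5 → posterior Inverse-Gamma(15/2, 2613/160)
obs 4: x=3/2 → posterior Inverse-Gamma(8, 2613/160)
obs 5: x=1/2 → posterior Inverse-Gamma(17/2, 2693/160)
obs 6: x=-3/2 → posterior Inverse-Gamma(9, 3413/160)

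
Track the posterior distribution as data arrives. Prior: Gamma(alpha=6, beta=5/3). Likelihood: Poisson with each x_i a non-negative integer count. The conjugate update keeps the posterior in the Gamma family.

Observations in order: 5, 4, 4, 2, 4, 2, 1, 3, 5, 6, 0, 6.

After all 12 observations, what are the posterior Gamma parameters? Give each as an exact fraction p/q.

alpha=48, beta=41/3

obs 1: x=5 → posterior Gamma(11, 8/3)
obs 2: x=4 → posterior Gamma(15, 11/3)
obs 3: x=4 → posterior Gamma(19, 14/3)
obs 4: x=2 → posterior Gamma(21, 17/3)
obs 5: x=4 → posterior Gamma(25, 20/3)
obs 6: x=2 → posterior Gamma(27, 23/3)
obs 7: x=1 → posterior Gamma(28, 26/3)
obs 8: x=3 → posterior Gamma(31, 29/3)
obs 9: x=5 → posterior Gamma(36, 32/3)
obs 10: x=6 → posterior Gamma(42, 35/3)
obs 11: x=0 → posterior Gamma(42, 38/3)
obs 12: x=6 → posterior Gamma(48, 41/3)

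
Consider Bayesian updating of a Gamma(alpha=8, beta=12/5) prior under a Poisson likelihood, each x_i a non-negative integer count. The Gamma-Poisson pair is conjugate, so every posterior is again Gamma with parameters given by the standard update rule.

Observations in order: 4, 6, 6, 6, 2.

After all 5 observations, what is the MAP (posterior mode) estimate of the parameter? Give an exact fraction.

obs 1: x=4 → posterior Gamma(12, 17/5)
obs 2: x=6 → posterior Gamma(18, 22/5)
obs 3: x=6 → posterior Gamma(24, 27/5)
obs 4: x=6 → posterior Gamma(30, 32/5)
obs 5: x=2 → posterior Gamma(32, 37/5)

155/37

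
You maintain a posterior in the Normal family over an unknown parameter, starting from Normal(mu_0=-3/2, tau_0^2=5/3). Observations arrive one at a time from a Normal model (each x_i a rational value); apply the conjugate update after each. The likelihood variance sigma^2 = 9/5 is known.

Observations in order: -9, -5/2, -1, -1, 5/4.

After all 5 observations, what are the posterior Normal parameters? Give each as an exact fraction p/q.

obs 1: x=-9 → posterior Normal(-531/104, 45/52)
obs 2: x=-5/2 → posterior Normal(-328/77, 45/77)
obs 3: x=-1 → posterior Normal(-353/102, 15/34)
obs 4: x=-1 → posterior Normal(-378/127, 45/127)
obs 5: x=5/4 → posterior Normal(-73/32, 45/152)

mu_0=-73/32, tau_0^2=45/152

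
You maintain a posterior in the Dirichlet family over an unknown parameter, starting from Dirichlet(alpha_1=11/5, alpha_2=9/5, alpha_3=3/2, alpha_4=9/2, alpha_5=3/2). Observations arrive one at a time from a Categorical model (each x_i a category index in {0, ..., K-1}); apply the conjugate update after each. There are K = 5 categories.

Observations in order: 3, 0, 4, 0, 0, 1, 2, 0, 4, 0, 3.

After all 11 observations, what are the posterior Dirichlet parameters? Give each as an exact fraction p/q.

obs 1: x=3 → posterior Dirichlet(11/5, 9/5, 3/2, 11/2, 3/2)
obs 2: x=0 → posterior Dirichlet(16/5, 9/5, 3/2, 11/2, 3/2)
obs 3: x=4 → posterior Dirichlet(16/5, 9/5, 3/2, 11/2, 5/2)
obs 4: x=0 → posterior Dirichlet(21/5, 9/5, 3/2, 11/2, 5/2)
obs 5: x=0 → posterior Dirichlet(26/5, 9/5, 3/2, 11/2, 5/2)
obs 6: x=1 → posterior Dirichlet(26/5, 14/5, 3/2, 11/2, 5/2)
obs 7: x=2 → posterior Dirichlet(26/5, 14/5, 5/2, 11/2, 5/2)
obs 8: x=0 → posterior Dirichlet(31/5, 14/5, 5/2, 11/2, 5/2)
obs 9: x=4 → posterior Dirichlet(31/5, 14/5, 5/2, 11/2, 7/2)
obs 10: x=0 → posterior Dirichlet(36/5, 14/5, 5/2, 11/2, 7/2)
obs 11: x=3 → posterior Dirichlet(36/5, 14/5, 5/2, 13/2, 7/2)

alpha_1=36/5, alpha_2=14/5, alpha_3=5/2, alpha_4=13/2, alpha_5=7/2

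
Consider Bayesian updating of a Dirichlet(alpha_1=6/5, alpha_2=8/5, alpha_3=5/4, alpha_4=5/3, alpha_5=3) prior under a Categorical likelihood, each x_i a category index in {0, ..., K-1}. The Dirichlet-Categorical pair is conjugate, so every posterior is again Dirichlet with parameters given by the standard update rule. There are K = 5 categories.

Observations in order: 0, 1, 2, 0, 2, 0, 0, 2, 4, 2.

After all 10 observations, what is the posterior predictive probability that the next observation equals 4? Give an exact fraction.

obs 1: x=0 → posterior Dirichlet(11/5, 8/5, 5/4, 5/3, 3)
obs 2: x=1 → posterior Dirichlet(11/5, 13/5, 5/4, 5/3, 3)
obs 3: x=2 → posterior Dirichlet(11/5, 13/5, 9/4, 5/3, 3)
obs 4: x=0 → posterior Dirichlet(16/5, 13/5, 9/4, 5/3, 3)
obs 5: x=2 → posterior Dirichlet(16/5, 13/5, 13/4, 5/3, 3)
obs 6: x=0 → posterior Dirichlet(21/5, 13/5, 13/4, 5/3, 3)
obs 7: x=0 → posterior Dirichlet(26/5, 13/5, 13/4, 5/3, 3)
obs 8: x=2 → posterior Dirichlet(26/5, 13/5, 17/4, 5/3, 3)
obs 9: x=4 → posterior Dirichlet(26/5, 13/5, 17/4, 5/3, 4)
obs 10: x=2 → posterior Dirichlet(26/5, 13/5, 21/4, 5/3, 4)

240/1123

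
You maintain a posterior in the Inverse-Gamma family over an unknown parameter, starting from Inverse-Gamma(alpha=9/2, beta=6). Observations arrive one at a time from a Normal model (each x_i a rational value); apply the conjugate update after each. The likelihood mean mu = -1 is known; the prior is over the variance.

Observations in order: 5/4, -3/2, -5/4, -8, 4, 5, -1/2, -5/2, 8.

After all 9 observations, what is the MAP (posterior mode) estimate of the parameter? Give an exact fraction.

obs 1: x=5/4 → posterior Inverse-Gamma(5, 273/32)
obs 2: x=-3/2 → posterior Inverse-Gamma(11/2, 277/32)
obs 3: x=-5/4 → posterior Inverse-Gamma(6, 139/16)
obs 4: x=-8 → posterior Inverse-Gamma(13/2, 531/16)
obs 5: x=4 → posterior Inverse-Gamma(7, 731/16)
obs 6: x=5 → posterior Inverse-Gamma(15/2, 1019/16)
obs 7: x=-1/2 → posterior Inverse-Gamma(8, 1021/16)
obs 8: x=-5/2 → posterior Inverse-Gamma(17/2, 1039/16)
obs 9: x=8 → posterior Inverse-Gamma(9, 1687/16)

1687/160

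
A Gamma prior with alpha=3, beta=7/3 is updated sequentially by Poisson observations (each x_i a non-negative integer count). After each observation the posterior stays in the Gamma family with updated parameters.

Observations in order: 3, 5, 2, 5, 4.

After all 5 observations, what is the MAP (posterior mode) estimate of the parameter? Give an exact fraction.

obs 1: x=3 → posterior Gamma(6, 10/3)
obs 2: x=5 → posterior Gamma(11, 13/3)
obs 3: x=2 → posterior Gamma(13, 16/3)
obs 4: x=5 → posterior Gamma(18, 19/3)
obs 5: x=4 → posterior Gamma(22, 22/3)

63/22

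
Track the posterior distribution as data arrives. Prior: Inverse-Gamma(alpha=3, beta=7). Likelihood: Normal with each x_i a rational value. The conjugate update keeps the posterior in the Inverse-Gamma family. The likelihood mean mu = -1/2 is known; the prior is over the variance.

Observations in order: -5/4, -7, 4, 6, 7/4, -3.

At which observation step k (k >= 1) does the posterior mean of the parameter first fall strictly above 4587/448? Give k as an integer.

k = 3

obs 1: x=-5/4 → posterior Inverse-Gamma(7/2, 233/32)
obs 2: x=-7 → posterior Inverse-Gamma(4, 909/32)
obs 3: x=4 → posterior Inverse-Gamma(9/2, 1233/32)
obs 4: x=6 → posterior Inverse-Gamma(5, 1909/32)
obs 5: x=7/4 → posterior Inverse-Gamma(11/2, 995/16)
obs 6: x=-3 → posterior Inverse-Gamma(6, 1045/16)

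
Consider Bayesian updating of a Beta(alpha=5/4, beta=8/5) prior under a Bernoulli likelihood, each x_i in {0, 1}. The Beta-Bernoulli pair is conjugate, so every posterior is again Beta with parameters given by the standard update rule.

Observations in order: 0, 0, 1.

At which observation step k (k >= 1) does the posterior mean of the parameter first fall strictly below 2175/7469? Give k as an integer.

k = 2

obs 1: x=0 → posterior Beta(5/4, 13/5)
obs 2: x=0 → posterior Beta(5/4, 18/5)
obs 3: x=1 → posterior Beta(9/4, 18/5)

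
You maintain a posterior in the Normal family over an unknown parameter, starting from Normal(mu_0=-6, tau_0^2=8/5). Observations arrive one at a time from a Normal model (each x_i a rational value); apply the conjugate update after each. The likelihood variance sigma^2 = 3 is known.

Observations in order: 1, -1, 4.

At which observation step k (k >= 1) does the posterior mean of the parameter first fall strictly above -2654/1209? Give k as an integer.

obs 1: x=1 → posterior Normal(-82/23, 24/23)
obs 2: x=-1 → posterior Normal(-90/31, 24/31)
obs 3: x=4 → posterior Normal(-58/39, 8/13)

k = 3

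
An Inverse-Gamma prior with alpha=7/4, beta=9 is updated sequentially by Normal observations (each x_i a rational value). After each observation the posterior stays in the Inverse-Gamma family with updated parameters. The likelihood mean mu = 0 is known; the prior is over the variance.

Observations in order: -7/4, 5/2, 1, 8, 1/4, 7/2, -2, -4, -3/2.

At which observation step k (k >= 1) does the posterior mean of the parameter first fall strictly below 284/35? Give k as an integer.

obs 1: x=-7/4 → posterior Inverse-Gamma(9/4, 337/32)
obs 2: x=5/2 → posterior Inverse-Gamma(11/4, 437/32)
obs 3: x=1 → posterior Inverse-Gamma(13/4, 453/32)
obs 4: x=8 → posterior Inverse-Gamma(15/4, 1477/32)
obs 5: x=1/4 → posterior Inverse-Gamma(17/4, 739/16)
obs 6: x=7/2 → posterior Inverse-Gamma(19/4, 837/16)
obs 7: x=-2 → posterior Inverse-Gamma(21/4, 869/16)
obs 8: x=-4 → posterior Inverse-Gamma(23/4, 997/16)
obs 9: x=-3/2 → posterior Inverse-Gamma(25/4, 1015/16)

k = 2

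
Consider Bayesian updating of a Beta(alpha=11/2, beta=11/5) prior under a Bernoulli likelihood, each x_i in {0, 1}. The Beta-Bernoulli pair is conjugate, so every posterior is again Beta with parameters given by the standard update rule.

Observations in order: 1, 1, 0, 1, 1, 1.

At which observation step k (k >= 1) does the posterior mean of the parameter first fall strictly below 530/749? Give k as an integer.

obs 1: x=1 → posterior Beta(13/2, 11/5)
obs 2: x=1 → posterior Beta(15/2, 11/5)
obs 3: x=0 → posterior Beta(15/2, 16/5)
obs 4: x=1 → posterior Beta(17/2, 16/5)
obs 5: x=1 → posterior Beta(19/2, 16/5)
obs 6: x=1 → posterior Beta(21/2, 16/5)

k = 3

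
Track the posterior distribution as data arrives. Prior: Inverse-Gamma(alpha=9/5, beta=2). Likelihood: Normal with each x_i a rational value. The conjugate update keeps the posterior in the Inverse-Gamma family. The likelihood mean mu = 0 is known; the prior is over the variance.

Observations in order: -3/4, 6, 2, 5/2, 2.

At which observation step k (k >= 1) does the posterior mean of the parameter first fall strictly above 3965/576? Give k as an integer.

k = 2

obs 1: x=-3/4 → posterior Inverse-Gamma(23/10, 73/32)
obs 2: x=6 → posterior Inverse-Gamma(14/5, 649/32)
obs 3: x=2 → posterior Inverse-Gamma(33/10, 713/32)
obs 4: x=5/2 → posterior Inverse-Gamma(19/5, 813/32)
obs 5: x=2 → posterior Inverse-Gamma(43/10, 877/32)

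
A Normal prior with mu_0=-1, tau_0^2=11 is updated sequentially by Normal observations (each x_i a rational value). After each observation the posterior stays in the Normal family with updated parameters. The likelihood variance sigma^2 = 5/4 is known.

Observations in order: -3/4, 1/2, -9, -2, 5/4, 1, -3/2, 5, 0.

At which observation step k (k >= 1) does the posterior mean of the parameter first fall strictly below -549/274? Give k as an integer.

k = 3

obs 1: x=-3/4 → posterior Normal(-38/49, 55/49)
obs 2: x=1/2 → posterior Normal(-16/93, 55/93)
obs 3: x=-9 → posterior Normal(-412/137, 55/137)
obs 4: x=-2 → posterior Normal(-500/181, 55/181)
obs 5: x=5/4 → posterior Normal(-89/45, 11/45)
obs 6: x=1 → posterior Normal(-401/269, 55/269)
obs 7: x=-3/2 → posterior Normal(-467/313, 55/313)
obs 8: x=5 → posterior Normal(-247/357, 55/357)
obs 9: x=0 → posterior Normal(-247/401, 55/401)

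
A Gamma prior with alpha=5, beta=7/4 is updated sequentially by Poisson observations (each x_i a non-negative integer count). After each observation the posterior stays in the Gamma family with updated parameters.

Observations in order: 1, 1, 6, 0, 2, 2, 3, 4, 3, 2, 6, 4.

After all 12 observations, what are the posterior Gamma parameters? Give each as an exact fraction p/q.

obs 1: x=1 → posterior Gamma(6, 11/4)
obs 2: x=1 → posterior Gamma(7, 15/4)
obs 3: x=6 → posterior Gamma(13, 19/4)
obs 4: x=0 → posterior Gamma(13, 23/4)
obs 5: x=2 → posterior Gamma(15, 27/4)
obs 6: x=2 → posterior Gamma(17, 31/4)
obs 7: x=3 → posterior Gamma(20, 35/4)
obs 8: x=4 → posterior Gamma(24, 39/4)
obs 9: x=3 → posterior Gamma(27, 43/4)
obs 10: x=2 → posterior Gamma(29, 47/4)
obs 11: x=6 → posterior Gamma(35, 51/4)
obs 12: x=4 → posterior Gamma(39, 55/4)

alpha=39, beta=55/4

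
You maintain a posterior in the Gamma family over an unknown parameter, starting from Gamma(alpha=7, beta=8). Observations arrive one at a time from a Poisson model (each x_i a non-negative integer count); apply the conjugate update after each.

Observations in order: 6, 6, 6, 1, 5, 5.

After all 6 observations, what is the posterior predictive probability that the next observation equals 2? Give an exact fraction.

13484691156741768341945577005550017775140864/54604110226864257492707110941410064697265625

obs 1: x=6 → posterior Gamma(13, 9)
obs 2: x=6 → posterior Gamma(19, 10)
obs 3: x=6 → posterior Gamma(25, 11)
obs 4: x=1 → posterior Gamma(26, 12)
obs 5: x=5 → posterior Gamma(31, 13)
obs 6: x=5 → posterior Gamma(36, 14)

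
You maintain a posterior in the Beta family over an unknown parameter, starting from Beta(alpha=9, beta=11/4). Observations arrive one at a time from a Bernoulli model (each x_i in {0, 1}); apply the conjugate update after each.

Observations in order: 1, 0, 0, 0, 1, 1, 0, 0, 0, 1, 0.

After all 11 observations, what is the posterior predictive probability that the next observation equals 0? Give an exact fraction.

obs 1: x=1 → posterior Beta(10, 11/4)
obs 2: x=0 → posterior Beta(10, 15/4)
obs 3: x=0 → posterior Beta(10, 19/4)
obs 4: x=0 → posterior Beta(10, 23/4)
obs 5: x=1 → posterior Beta(11, 23/4)
obs 6: x=1 → posterior Beta(12, 23/4)
obs 7: x=0 → posterior Beta(12, 27/4)
obs 8: x=0 → posterior Beta(12, 31/4)
obs 9: x=0 → posterior Beta(12, 35/4)
obs 10: x=1 → posterior Beta(13, 35/4)
obs 11: x=0 → posterior Beta(13, 39/4)

3/7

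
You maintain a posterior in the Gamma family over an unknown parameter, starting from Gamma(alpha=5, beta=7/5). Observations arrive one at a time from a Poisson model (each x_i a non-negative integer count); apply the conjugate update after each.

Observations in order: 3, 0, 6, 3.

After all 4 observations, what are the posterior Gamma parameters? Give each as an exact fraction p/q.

alpha=17, beta=27/5

obs 1: x=3 → posterior Gamma(8, 12/5)
obs 2: x=0 → posterior Gamma(8, 17/5)
obs 3: x=6 → posterior Gamma(14, 22/5)
obs 4: x=3 → posterior Gamma(17, 27/5)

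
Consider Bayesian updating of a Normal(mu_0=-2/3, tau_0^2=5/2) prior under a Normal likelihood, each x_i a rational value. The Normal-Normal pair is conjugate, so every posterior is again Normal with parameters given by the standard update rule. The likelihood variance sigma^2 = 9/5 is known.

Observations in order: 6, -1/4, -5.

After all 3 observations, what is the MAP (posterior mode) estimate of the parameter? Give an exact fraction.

9/124

obs 1: x=6 → posterior Normal(138/43, 45/43)
obs 2: x=-1/4 → posterior Normal(31/16, 45/68)
obs 3: x=-5 → posterior Normal(9/124, 15/31)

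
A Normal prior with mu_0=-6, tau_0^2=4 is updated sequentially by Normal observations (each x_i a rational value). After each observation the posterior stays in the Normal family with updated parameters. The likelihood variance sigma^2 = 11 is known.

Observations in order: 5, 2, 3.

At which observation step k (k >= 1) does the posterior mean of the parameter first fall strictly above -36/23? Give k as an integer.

k = 3

obs 1: x=5 → posterior Normal(-46/15, 44/15)
obs 2: x=2 → posterior Normal(-2, 44/19)
obs 3: x=3 → posterior Normal(-26/23, 44/23)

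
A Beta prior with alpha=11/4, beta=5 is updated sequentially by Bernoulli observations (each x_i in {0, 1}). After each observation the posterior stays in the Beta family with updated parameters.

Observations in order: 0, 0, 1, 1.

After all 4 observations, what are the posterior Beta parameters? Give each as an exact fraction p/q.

obs 1: x=0 → posterior Beta(11/4, 6)
obs 2: x=0 → posterior Beta(11/4, 7)
obs 3: x=1 → posterior Beta(15/4, 7)
obs 4: x=1 → posterior Beta(19/4, 7)

alpha=19/4, beta=7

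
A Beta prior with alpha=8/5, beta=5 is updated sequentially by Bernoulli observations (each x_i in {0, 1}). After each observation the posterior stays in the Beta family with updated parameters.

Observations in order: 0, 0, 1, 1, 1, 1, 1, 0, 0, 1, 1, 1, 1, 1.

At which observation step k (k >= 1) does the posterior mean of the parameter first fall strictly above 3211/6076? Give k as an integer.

obs 1: x=0 → posterior Beta(8/5, 6)
obs 2: x=0 → posterior Beta(8/5, 7)
obs 3: x=1 → posterior Beta(13/5, 7)
obs 4: x=1 → posterior Beta(18/5, 7)
obs 5: x=1 → posterior Beta(23/5, 7)
obs 6: x=1 → posterior Beta(28/5, 7)
obs 7: x=1 → posterior Beta(33/5, 7)
obs 8: x=0 → posterior Beta(33/5, 8)
obs 9: x=0 → posterior Beta(33/5, 9)
obs 10: x=1 → posterior Beta(38/5, 9)
obs 11: x=1 → posterior Beta(43/5, 9)
obs 12: x=1 → posterior Beta(48/5, 9)
obs 13: x=1 → posterior Beta(53/5, 9)
obs 14: x=1 → posterior Beta(58/5, 9)

k = 13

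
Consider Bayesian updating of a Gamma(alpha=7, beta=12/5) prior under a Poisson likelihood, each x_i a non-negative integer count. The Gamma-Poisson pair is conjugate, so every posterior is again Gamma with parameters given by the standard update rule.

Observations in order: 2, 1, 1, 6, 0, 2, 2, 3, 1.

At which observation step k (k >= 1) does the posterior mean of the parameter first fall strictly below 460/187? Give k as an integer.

obs 1: x=2 → posterior Gamma(9, 17/5)
obs 2: x=1 → posterior Gamma(10, 22/5)
obs 3: x=1 → posterior Gamma(11, 27/5)
obs 4: x=6 → posterior Gamma(17, 32/5)
obs 5: x=0 → posterior Gamma(17, 37/5)
obs 6: x=2 → posterior Gamma(19, 42/5)
obs 7: x=2 → posterior Gamma(21, 47/5)
obs 8: x=3 → posterior Gamma(24, 52/5)
obs 9: x=1 → posterior Gamma(25, 57/5)

k = 2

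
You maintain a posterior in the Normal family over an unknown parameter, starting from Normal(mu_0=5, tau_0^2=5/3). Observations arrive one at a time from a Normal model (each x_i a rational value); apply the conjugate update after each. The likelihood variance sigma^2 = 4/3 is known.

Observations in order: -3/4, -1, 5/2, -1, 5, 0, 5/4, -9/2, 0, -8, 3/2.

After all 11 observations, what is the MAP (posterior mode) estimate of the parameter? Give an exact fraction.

obs 1: x=-3/4 → posterior Normal(65/36, 20/27)
obs 2: x=-1 → posterior Normal(45/56, 10/21)
obs 3: x=5/2 → posterior Normal(5/4, 20/57)
obs 4: x=-1 → posterior Normal(25/32, 5/18)
obs 5: x=5 → posterior Normal(175/116, 20/87)
obs 6: x=0 → posterior Normal(175/136, 10/51)
obs 7: x=5/4 → posterior Normal(50/39, 20/117)
obs 8: x=-9/2 → posterior Normal(5/8, 5/33)
obs 9: x=0 → posterior Normal(55/98, 20/147)
obs 10: x=-8 → posterior Normal(-25/108, 10/81)
obs 11: x=3/2 → posterior Normal(-5/59, 20/177)

-5/59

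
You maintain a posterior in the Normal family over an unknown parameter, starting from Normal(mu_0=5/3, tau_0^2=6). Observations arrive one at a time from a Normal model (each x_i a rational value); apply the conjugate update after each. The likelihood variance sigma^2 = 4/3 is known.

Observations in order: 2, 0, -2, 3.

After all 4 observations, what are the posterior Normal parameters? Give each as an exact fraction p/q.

obs 1: x=2 → posterior Normal(64/33, 12/11)
obs 2: x=0 → posterior Normal(16/15, 3/5)
obs 3: x=-2 → posterior Normal(10/87, 12/29)
obs 4: x=3 → posterior Normal(91/114, 6/19)

mu_0=91/114, tau_0^2=6/19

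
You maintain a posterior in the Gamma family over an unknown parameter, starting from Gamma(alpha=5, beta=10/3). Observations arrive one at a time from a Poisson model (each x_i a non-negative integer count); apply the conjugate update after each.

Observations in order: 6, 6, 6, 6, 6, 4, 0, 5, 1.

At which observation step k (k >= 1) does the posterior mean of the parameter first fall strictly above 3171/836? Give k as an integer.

k = 4

obs 1: x=6 → posterior Gamma(11, 13/3)
obs 2: x=6 → posterior Gamma(17, 16/3)
obs 3: x=6 → posterior Gamma(23, 19/3)
obs 4: x=6 → posterior Gamma(29, 22/3)
obs 5: x=6 → posterior Gamma(35, 25/3)
obs 6: x=4 → posterior Gamma(39, 28/3)
obs 7: x=0 → posterior Gamma(39, 31/3)
obs 8: x=5 → posterior Gamma(44, 34/3)
obs 9: x=1 → posterior Gamma(45, 37/3)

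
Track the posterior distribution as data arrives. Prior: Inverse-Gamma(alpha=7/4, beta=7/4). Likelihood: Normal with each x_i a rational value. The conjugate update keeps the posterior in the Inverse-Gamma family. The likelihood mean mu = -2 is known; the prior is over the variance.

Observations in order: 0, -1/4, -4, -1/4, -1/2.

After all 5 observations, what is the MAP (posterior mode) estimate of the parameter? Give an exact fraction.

53/28

obs 1: x=0 → posterior Inverse-Gamma(9/4, 15/4)
obs 2: x=-1/4 → posterior Inverse-Gamma(11/4, 169/32)
obs 3: x=-4 → posterior Inverse-Gamma(13/4, 233/32)
obs 4: x=-1/4 → posterior Inverse-Gamma(15/4, 141/16)
obs 5: x=-1/2 → posterior Inverse-Gamma(17/4, 159/16)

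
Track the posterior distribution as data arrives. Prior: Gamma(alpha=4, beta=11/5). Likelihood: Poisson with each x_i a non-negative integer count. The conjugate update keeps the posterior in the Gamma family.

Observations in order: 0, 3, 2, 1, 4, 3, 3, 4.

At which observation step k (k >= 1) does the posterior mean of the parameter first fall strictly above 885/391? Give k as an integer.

obs 1: x=0 → posterior Gamma(4, 16/5)
obs 2: x=3 → posterior Gamma(7, 21/5)
obs 3: x=2 → posterior Gamma(9, 26/5)
obs 4: x=1 → posterior Gamma(10, 31/5)
obs 5: x=4 → posterior Gamma(14, 36/5)
obs 6: x=3 → posterior Gamma(17, 41/5)
obs 7: x=3 → posterior Gamma(20, 46/5)
obs 8: x=4 → posterior Gamma(24, 51/5)

k = 8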